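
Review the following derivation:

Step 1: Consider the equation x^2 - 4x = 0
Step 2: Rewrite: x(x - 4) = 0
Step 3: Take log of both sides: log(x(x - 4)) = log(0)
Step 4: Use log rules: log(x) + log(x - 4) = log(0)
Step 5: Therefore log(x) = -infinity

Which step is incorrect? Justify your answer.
Step 3: Take log of both sides: log(x(x - 4)) = log(0)

Step 3 takes the logarithm of both sides, resulting in log(0) on the right side. The logarithm is only defined for positive numbers; log(0) is undefined (approaches negative infinity). This operation is invalid.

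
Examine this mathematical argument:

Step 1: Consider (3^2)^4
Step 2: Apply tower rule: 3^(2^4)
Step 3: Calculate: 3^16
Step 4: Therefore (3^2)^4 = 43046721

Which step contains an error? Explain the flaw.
Step 2: Apply tower rule: 3^(2^4)

Step 2 incorrectly states that (a^b)^c = a^(b^c). The correct rule is (a^b)^c = a^(b×c). The actual value is (3^2)^4 = 3^8 = 6561, not 3^16 = 43046721.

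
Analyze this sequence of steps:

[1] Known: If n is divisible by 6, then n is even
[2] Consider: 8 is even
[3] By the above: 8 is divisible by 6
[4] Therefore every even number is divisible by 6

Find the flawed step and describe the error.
Step 3: By the above: 8 is divisible by 6

Step 3 commits the fallacy of affirming the consequent. The known fact 'divisible by 6 → even' does NOT imply 'even → divisible by 6'. That would be the converse, which is false. For example, 8 is even but 8 ÷ 6 = 1.33, which is not an integer.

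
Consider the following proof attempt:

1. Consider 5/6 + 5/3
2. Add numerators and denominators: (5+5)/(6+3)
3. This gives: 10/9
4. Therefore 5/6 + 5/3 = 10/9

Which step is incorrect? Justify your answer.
Step 2: Add numerators and denominators: (5+5)/(6+3)

Step 2 incorrectly adds fractions by separately adding numerators and denominators. This is wrong. The correct method requires a common denominator: 5/6 + 5/3 = (5×3 + 5×6)/(6×3) = 45/18 = 5/2. The method used gives 10/9, which is different.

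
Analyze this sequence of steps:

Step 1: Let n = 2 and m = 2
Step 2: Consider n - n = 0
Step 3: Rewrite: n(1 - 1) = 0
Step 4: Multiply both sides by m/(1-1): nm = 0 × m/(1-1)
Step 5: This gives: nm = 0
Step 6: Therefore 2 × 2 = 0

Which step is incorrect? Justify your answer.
Step 4: Multiply both sides by m/(1-1): nm = 0 × m/(1-1)

Step 4 multiplies both sides by m/(1-1). However, 1-1 = 0, so this is multiplication by m/0, which is undefined. We cannot multiply by an undefined expression.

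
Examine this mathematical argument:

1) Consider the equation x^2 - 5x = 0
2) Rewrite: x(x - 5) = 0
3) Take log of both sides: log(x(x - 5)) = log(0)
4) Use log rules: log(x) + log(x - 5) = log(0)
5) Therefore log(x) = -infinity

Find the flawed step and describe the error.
Step 3: Take log of both sides: log(x(x - 5)) = log(0)

Step 3 takes the logarithm of both sides, resulting in log(0) on the right side. The logarithm is only defined for positive numbers; log(0) is undefined (approaches negative infinity). This operation is invalid.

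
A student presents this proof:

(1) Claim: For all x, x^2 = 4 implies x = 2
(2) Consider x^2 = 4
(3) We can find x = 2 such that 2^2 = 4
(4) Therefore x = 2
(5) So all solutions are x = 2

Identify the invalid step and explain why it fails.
Step 4: Therefore x = 2

Step 4 incorrectly concludes that x = 2 is the only solution. The proof shows that x = 2 is A solution (existence), but does not show it is the ONLY solution (uniqueness). In fact, x = -2 is also a solution since (-2)^2 = 4. Finding one solution doesn't prove there are no others.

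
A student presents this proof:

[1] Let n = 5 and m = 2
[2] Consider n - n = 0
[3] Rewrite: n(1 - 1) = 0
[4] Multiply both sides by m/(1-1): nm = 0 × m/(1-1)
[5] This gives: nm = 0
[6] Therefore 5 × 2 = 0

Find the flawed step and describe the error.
Step 4: Multiply both sides by m/(1-1): nm = 0 × m/(1-1)

Step 4 multiplies both sides by m/(1-1). However, 1-1 = 0, so this is multiplication by m/0, which is undefined. We cannot multiply by an undefined expression.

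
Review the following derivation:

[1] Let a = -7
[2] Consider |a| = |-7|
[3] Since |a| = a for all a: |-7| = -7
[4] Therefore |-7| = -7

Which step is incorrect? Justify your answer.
Step 3: Since |a| = a for all a: |-7| = -7

Step 3 incorrectly states that |a| = a for all a. The correct definition is |a| = a when a >= 0, and |a| = -a when a < 0. Since -7 < 0, we have |-7| = -(-7) = 7, not -7.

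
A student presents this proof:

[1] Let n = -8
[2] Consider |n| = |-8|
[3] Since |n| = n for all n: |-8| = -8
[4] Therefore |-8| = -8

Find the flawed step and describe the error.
Step 3: Since |n| = n for all n: |-8| = -8

Step 3 incorrectly states that |n| = n for all n. The correct definition is |n| = n when n >= 0, and |n| = -n when n < 0. Since -8 < 0, we have |-8| = -(-8) = 8, not -8.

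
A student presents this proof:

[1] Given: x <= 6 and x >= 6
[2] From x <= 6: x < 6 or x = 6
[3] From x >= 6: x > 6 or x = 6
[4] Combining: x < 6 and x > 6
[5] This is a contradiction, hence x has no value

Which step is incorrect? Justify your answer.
Step 4: Combining: x < 6 and x > 6

Step 4 incorrectly combines the conditions. From x <= 6 and x >= 6, the intersection is x = 6. The error treats the 'or' cases as 'and' requirements. The correct conclusion is that x = 6 is the unique solution, not that no solution exists.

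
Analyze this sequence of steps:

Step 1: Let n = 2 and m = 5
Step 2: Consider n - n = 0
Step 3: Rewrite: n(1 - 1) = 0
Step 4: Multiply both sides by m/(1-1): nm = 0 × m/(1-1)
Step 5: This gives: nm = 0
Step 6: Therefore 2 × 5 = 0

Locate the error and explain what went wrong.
Step 4: Multiply both sides by m/(1-1): nm = 0 × m/(1-1)

Step 4 multiplies both sides by m/(1-1). However, 1-1 = 0, so this is multiplication by m/0, which is undefined. We cannot multiply by an undefined expression.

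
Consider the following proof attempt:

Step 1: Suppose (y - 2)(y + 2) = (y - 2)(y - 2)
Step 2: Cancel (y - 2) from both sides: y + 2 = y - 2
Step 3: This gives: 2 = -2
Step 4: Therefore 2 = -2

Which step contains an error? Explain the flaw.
Step 2: Cancel (y - 2) from both sides: y + 2 = y - 2

Step 2 cancels (y - 2) from both sides. This is only valid if (y - 2) ≠ 0, i.e., y ≠ 2. When y = 2, both sides equal zero regardless of the other factors. The correct approach requires considering y = 2 as a separate case.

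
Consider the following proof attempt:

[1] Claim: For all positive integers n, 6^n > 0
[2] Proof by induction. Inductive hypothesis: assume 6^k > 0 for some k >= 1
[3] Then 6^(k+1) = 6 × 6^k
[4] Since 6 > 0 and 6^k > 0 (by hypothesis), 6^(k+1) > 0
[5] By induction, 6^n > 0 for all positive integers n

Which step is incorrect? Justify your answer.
Step 5: By induction, 6^n > 0 for all positive integers n

Step 5 concludes the proof by induction, but no base case was ever established. A valid induction proof requires: (1) a base case proving 6^1 > 0, and (2) an inductive step showing IF 6^k > 0 THEN 6^(k+1) > 0. Steps 2-4 correctly establish the inductive step, but without the base case the conclusion in step 5 does not follow.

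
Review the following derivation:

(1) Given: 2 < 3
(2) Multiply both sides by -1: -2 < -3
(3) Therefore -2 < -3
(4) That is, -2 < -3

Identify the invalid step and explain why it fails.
Step 2: Multiply both sides by -1: -2 < -3

Step 2 multiplies both sides by -1 but fails to reverse the inequality sign. When multiplying (or dividing) an inequality by a negative number, the direction must be reversed. Since 2 < 3, we should get -2 > -3, i.e., -2 > -3.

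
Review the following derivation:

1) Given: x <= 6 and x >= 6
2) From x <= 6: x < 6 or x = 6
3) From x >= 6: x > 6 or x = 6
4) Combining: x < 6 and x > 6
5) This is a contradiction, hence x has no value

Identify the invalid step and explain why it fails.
Step 4: Combining: x < 6 and x > 6

Step 4 incorrectly combines the conditions. From x <= 6 and x >= 6, the intersection is x = 6. The error treats the 'or' cases as 'and' requirements. The correct conclusion is that x = 6 is the unique solution, not that no solution exists.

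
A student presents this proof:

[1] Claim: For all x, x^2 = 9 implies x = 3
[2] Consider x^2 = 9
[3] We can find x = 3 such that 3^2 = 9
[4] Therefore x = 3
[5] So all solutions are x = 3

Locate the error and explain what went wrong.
Step 4: Therefore x = 3

Step 4 incorrectly concludes that x = 3 is the only solution. The proof shows that x = 3 is A solution (existence), but does not show it is the ONLY solution (uniqueness). In fact, x = -3 is also a solution since (-3)^2 = 9. Finding one solution doesn't prove there are no others.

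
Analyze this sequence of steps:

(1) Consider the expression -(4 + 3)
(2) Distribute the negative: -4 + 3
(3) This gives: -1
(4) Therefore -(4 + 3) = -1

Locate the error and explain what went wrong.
Step 2: Distribute the negative: -4 + 3

Step 2 incorrectly distributes the negative sign. The correct distribution is -(4 + 3) = -4 - 3 = -7. The negative must be applied to both terms, not just the first. The error treats -(4 + 3) as -4 + 3, which equals -1 instead of -7.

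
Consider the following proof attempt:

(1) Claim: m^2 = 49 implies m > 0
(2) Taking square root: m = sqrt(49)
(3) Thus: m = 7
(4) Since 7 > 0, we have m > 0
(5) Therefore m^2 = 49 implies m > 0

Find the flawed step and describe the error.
Step 2: Taking square root: m = sqrt(49)

Step 2 takes the square root and assumes the positive root only. The equation m^2 = 49 actually has two solutions: m = 7 and m = -7. The proof silently assumes m > 0 without justification, then uses this assumption to conclude m > 0, which is circular. The counterexample m = -7 shows the claim is false.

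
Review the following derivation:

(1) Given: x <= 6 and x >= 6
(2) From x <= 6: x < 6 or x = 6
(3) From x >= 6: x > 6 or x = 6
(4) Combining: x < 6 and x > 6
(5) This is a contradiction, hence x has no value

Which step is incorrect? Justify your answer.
Step 4: Combining: x < 6 and x > 6

Step 4 incorrectly combines the conditions. From x <= 6 and x >= 6, the intersection is x = 6. The error treats the 'or' cases as 'and' requirements. The correct conclusion is that x = 6 is the unique solution, not that no solution exists.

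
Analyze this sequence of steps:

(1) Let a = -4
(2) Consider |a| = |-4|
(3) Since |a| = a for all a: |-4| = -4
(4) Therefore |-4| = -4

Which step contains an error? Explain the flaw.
Step 3: Since |a| = a for all a: |-4| = -4

Step 3 incorrectly states that |a| = a for all a. The correct definition is |a| = a when a >= 0, and |a| = -a when a < 0. Since -4 < 0, we have |-4| = -(-4) = 4, not -4.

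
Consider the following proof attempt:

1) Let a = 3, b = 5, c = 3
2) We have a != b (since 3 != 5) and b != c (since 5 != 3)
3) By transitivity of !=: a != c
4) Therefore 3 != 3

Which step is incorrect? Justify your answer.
Step 3: By transitivity of !=: a != c

Step 3 incorrectly applies transitivity to the '!=' relation. Transitivity states: if a R b and b R c, then a R c. However, '!=' is not transitive. Counterexample: 3 != 5 and 5 != 3, but 3 = 3 (both equal 3). Transitivity holds for relations like <, <=, =, but not for !=.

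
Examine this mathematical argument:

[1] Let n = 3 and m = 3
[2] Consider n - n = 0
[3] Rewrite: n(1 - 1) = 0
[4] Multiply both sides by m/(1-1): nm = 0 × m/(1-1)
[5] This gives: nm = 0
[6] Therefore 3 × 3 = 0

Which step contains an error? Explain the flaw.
Step 4: Multiply both sides by m/(1-1): nm = 0 × m/(1-1)

Step 4 multiplies both sides by m/(1-1). However, 1-1 = 0, so this is multiplication by m/0, which is undefined. We cannot multiply by an undefined expression.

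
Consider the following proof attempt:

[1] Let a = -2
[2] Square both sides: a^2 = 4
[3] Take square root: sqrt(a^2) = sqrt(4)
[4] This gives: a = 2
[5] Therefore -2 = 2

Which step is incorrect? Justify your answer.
Step 4: This gives: a = 2

Step 4 incorrectly states that sqrt(a^2) = a. The correct identity is sqrt(a^2) = |a|. Since a = -2 < 0, we have sqrt(a^2) = |-2| = 2, not a = -2.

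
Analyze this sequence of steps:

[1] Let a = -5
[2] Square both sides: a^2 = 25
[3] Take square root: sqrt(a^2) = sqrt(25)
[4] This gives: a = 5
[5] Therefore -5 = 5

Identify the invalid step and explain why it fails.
Step 4: This gives: a = 5

Step 4 incorrectly states that sqrt(a^2) = a. The correct identity is sqrt(a^2) = |a|. Since a = -5 < 0, we have sqrt(a^2) = |-5| = 5, not a = -5.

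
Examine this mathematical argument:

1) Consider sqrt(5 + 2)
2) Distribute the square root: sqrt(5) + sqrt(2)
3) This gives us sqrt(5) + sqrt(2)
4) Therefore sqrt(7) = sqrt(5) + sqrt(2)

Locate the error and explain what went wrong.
Step 2: Distribute the square root: sqrt(5) + sqrt(2)

Step 2 incorrectly 'distributes' the square root over addition. The square root function does not distribute: sqrt(a + b) ≠ sqrt(a) + sqrt(b). In fact, sqrt(5 + 2) = sqrt(7) ≈ 2.6458, while sqrt(5) + sqrt(2) ≈ 3.6503.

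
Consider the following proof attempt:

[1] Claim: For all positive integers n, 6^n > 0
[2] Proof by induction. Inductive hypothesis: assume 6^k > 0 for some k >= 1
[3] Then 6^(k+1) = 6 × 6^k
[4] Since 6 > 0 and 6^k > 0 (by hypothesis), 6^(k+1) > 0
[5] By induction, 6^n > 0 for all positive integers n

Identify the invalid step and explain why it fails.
Step 5: By induction, 6^n > 0 for all positive integers n

Step 5 concludes the proof by induction, but no base case was ever established. A valid induction proof requires: (1) a base case proving 6^1 > 0, and (2) an inductive step showing IF 6^k > 0 THEN 6^(k+1) > 0. Steps 2-4 correctly establish the inductive step, but without the base case the conclusion in step 5 does not follow.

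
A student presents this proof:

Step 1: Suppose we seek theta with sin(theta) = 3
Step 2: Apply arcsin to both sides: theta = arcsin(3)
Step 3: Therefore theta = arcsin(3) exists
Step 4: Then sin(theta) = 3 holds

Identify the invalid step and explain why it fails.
Step 2: Apply arcsin to both sides: theta = arcsin(3)

Step 2 applies arcsin to 3. However, arcsin(x) is only defined for x in [-1, 1] because sin(theta) can only produce values in that range. Since |3| > 1, arcsin(3) is undefined. There is no angle whose sine equals 3.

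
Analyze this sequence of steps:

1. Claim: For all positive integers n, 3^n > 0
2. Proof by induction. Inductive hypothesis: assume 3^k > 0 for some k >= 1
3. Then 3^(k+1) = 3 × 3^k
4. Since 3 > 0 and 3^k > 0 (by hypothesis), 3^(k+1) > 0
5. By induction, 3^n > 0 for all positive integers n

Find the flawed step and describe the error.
Step 5: By induction, 3^n > 0 for all positive integers n

Step 5 concludes the proof by induction, but no base case was ever established. A valid induction proof requires: (1) a base case proving 3^1 > 0, and (2) an inductive step showing IF 3^k > 0 THEN 3^(k+1) > 0. Steps 2-4 correctly establish the inductive step, but without the base case the conclusion in step 5 does not follow.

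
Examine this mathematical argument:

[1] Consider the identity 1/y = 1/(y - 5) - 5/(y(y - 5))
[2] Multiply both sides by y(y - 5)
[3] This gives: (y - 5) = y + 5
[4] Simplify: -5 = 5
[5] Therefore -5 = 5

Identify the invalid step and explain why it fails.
Step 3: This gives: (y - 5) = y + 5

Step 3 makes a sign error when clearing denominators. Multiplying -5/(y(y - 5)) by y(y - 5) gives -5, not +5. The correct result is (y - 5) = y - 5, which is trivially true, not (y - 5) = y + 5. (Step 1 is a valid identity: 1/(y - 5) - 5/(y(y - 5)) = (y - 5)/(y(y - 5)) = 1/y.)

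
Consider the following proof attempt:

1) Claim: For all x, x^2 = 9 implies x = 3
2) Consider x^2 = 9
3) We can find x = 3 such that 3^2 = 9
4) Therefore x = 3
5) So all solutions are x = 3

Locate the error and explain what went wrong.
Step 4: Therefore x = 3

Step 4 incorrectly concludes that x = 3 is the only solution. The proof shows that x = 3 is A solution (existence), but does not show it is the ONLY solution (uniqueness). In fact, x = -3 is also a solution since (-3)^2 = 9. Finding one solution doesn't prove there are no others.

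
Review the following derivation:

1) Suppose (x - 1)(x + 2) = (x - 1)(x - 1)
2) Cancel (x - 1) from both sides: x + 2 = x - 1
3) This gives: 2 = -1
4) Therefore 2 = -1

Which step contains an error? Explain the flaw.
Step 2: Cancel (x - 1) from both sides: x + 2 = x - 1

Step 2 cancels (x - 1) from both sides. This is only valid if (x - 1) ≠ 0, i.e., x ≠ 1. When x = 1, both sides equal zero regardless of the other factors. The correct approach requires considering x = 1 as a separate case.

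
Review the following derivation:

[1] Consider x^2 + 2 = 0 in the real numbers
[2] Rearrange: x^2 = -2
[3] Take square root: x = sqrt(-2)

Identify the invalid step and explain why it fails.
Step 3: Take square root: x = sqrt(-2)

Step 3 takes the square root of -2, which is negative. In the real number system, the square root of a negative number is undefined. The equation x^2 + 2 = 0 has no real solutions. Square roots of negative numbers only exist in the complex numbers.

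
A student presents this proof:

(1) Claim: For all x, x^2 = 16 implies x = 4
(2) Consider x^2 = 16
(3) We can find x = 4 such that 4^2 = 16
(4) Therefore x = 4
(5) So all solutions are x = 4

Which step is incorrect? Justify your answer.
Step 4: Therefore x = 4

Step 4 incorrectly concludes that x = 4 is the only solution. The proof shows that x = 4 is A solution (existence), but does not show it is the ONLY solution (uniqueness). In fact, x = -4 is also a solution since (-4)^2 = 16. Finding one solution doesn't prove there are no others.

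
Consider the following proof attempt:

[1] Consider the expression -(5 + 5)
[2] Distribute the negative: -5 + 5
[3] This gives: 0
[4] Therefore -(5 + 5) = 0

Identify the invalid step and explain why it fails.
Step 2: Distribute the negative: -5 + 5

Step 2 incorrectly distributes the negative sign. The correct distribution is -(5 + 5) = -5 - 5 = -10. The negative must be applied to both terms, not just the first. The error treats -(5 + 5) as -5 + 5, which equals 0 instead of -10.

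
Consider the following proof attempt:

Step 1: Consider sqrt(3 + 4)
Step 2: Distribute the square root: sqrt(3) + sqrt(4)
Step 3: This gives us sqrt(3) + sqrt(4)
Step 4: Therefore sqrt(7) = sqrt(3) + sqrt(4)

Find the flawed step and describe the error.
Step 2: Distribute the square root: sqrt(3) + sqrt(4)

Step 2 incorrectly 'distributes' the square root over addition. The square root function does not distribute: sqrt(a + b) ≠ sqrt(a) + sqrt(b). In fact, sqrt(3 + 4) = sqrt(7) ≈ 2.6458, while sqrt(3) + sqrt(4) ≈ 3.7321.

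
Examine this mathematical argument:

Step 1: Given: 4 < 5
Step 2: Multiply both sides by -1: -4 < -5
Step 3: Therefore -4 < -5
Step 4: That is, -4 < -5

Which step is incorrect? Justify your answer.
Step 2: Multiply both sides by -1: -4 < -5

Step 2 multiplies both sides by -1 but fails to reverse the inequality sign. When multiplying (or dividing) an inequality by a negative number, the direction must be reversed. Since 4 < 5, we should get -4 > -5, i.e., -4 > -5.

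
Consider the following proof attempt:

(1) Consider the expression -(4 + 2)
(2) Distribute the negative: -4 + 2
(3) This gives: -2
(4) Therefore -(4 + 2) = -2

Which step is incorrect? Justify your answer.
Step 2: Distribute the negative: -4 + 2

Step 2 incorrectly distributes the negative sign. The correct distribution is -(4 + 2) = -4 - 2 = -6. The negative must be applied to both terms, not just the first. The error treats -(4 + 2) as -4 + 2, which equals -2 instead of -6.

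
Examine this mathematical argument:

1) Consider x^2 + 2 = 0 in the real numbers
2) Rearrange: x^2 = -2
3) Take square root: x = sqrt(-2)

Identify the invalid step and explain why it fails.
Step 3: Take square root: x = sqrt(-2)

Step 3 takes the square root of -2, which is negative. In the real number system, the square root of a negative number is undefined. The equation x^2 + 2 = 0 has no real solutions. Square roots of negative numbers only exist in the complex numbers.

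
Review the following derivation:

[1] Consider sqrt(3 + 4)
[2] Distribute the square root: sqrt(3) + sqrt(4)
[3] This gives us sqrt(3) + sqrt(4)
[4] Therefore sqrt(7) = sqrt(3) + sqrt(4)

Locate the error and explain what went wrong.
Step 2: Distribute the square root: sqrt(3) + sqrt(4)

Step 2 incorrectly 'distributes' the square root over addition. The square root function does not distribute: sqrt(a + b) ≠ sqrt(a) + sqrt(b). In fact, sqrt(3 + 4) = sqrt(7) ≈ 2.6458, while sqrt(3) + sqrt(4) ≈ 3.7321.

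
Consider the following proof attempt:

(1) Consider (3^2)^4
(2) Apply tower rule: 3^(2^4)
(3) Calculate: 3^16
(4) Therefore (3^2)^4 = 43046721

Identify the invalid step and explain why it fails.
Step 2: Apply tower rule: 3^(2^4)

Step 2 incorrectly states that (a^b)^c = a^(b^c). The correct rule is (a^b)^c = a^(b×c). The actual value is (3^2)^4 = 3^8 = 6561, not 3^16 = 43046721.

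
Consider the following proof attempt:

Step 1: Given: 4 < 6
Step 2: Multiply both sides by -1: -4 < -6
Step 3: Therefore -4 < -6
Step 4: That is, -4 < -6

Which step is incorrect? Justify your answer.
Step 2: Multiply both sides by -1: -4 < -6

Step 2 multiplies both sides by -1 but fails to reverse the inequality sign. When multiplying (or dividing) an inequality by a negative number, the direction must be reversed. Since 4 < 6, we should get -4 > -6, i.e., -4 > -6.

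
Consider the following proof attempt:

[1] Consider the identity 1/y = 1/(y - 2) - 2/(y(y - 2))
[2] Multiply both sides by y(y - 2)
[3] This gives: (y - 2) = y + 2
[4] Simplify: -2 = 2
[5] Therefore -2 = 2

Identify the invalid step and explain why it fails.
Step 3: This gives: (y - 2) = y + 2

Step 3 makes a sign error when clearing denominators. Multiplying -2/(y(y - 2)) by y(y - 2) gives -2, not +2. The correct result is (y - 2) = y - 2, which is trivially true, not (y - 2) = y + 2. (Step 1 is a valid identity: 1/(y - 2) - 2/(y(y - 2)) = (y - 2)/(y(y - 2)) = 1/y.)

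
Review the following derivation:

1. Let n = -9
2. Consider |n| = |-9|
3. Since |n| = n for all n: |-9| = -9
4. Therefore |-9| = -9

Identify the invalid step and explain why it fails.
Step 3: Since |n| = n for all n: |-9| = -9

Step 3 incorrectly states that |n| = n for all n. The correct definition is |n| = n when n >= 0, and |n| = -n when n < 0. Since -9 < 0, we have |-9| = -(-9) = 9, not -9.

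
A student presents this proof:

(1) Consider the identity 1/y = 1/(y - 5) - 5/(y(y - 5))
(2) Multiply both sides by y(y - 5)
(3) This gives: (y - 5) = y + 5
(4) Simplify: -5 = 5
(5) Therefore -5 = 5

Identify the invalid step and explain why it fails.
Step 3: This gives: (y - 5) = y + 5

Step 3 makes a sign error when clearing denominators. Multiplying -5/(y(y - 5)) by y(y - 5) gives -5, not +5. The correct result is (y - 5) = y - 5, which is trivially true, not (y - 5) = y + 5. (Step 1 is a valid identity: 1/(y - 5) - 5/(y(y - 5)) = (y - 5)/(y(y - 5)) = 1/y.)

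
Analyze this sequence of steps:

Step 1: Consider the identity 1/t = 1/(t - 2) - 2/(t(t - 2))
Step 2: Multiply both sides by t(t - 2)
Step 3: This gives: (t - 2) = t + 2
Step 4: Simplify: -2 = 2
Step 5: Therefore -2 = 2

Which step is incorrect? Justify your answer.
Step 3: This gives: (t - 2) = t + 2

Step 3 makes a sign error when clearing denominators. Multiplying -2/(t(t - 2)) by t(t - 2) gives -2, not +2. The correct result is (t - 2) = t - 2, which is trivially true, not (t - 2) = t + 2. (Step 1 is a valid identity: 1/(t - 2) - 2/(t(t - 2)) = (t - 2)/(t(t - 2)) = 1/t.)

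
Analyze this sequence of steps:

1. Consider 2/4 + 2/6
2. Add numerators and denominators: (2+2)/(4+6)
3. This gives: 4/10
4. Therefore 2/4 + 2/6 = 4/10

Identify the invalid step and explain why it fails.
Step 2: Add numerators and denominators: (2+2)/(4+6)

Step 2 incorrectly adds fractions by separately adding numerators and denominators. This is wrong. The correct method requires a common denominator: 2/4 + 2/6 = (2×6 + 2×4)/(4×6) = 20/24 = 5/6. The method used gives 4/10, which is different.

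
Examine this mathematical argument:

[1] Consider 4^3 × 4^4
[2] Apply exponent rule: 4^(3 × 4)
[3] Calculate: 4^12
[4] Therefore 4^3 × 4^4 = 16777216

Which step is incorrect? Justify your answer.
Step 2: Apply exponent rule: 4^(3 × 4)

Step 2 incorrectly states that a^b × a^c = a^(b×c). The correct rule is a^b × a^c = a^(b+c). The actual value is 4^3 × 4^4 = 4^7 = 16384, not 4^12 = 16777216.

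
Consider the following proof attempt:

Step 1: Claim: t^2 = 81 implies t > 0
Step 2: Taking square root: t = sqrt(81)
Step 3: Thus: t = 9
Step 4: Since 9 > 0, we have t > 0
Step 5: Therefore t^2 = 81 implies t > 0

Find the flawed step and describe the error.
Step 2: Taking square root: t = sqrt(81)

Step 2 takes the square root and assumes the positive root only. The equation t^2 = 81 actually has two solutions: t = 9 and t = -9. The proof silently assumes t > 0 without justification, then uses this assumption to conclude t > 0, which is circular. The counterexample t = -9 shows the claim is false.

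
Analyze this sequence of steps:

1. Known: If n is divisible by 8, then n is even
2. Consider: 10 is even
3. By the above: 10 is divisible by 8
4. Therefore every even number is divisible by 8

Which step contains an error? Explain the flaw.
Step 3: By the above: 10 is divisible by 8

Step 3 commits the fallacy of affirming the consequent. The known fact 'divisible by 8 → even' does NOT imply 'even → divisible by 8'. That would be the converse, which is false. For example, 10 is even but 10 ÷ 8 = 1.25, which is not an integer.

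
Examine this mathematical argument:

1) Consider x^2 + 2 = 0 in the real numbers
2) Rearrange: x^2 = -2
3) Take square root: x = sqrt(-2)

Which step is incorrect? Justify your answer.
Step 3: Take square root: x = sqrt(-2)

Step 3 takes the square root of -2, which is negative. In the real number system, the square root of a negative number is undefined. The equation x^2 + 2 = 0 has no real solutions. Square roots of negative numbers only exist in the complex numbers.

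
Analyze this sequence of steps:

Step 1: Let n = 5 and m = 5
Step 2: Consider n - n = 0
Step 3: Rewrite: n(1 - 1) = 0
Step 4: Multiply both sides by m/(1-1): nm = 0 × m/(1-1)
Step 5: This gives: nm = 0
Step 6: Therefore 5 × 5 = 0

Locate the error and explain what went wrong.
Step 4: Multiply both sides by m/(1-1): nm = 0 × m/(1-1)

Step 4 multiplies both sides by m/(1-1). However, 1-1 = 0, so this is multiplication by m/0, which is undefined. We cannot multiply by an undefined expression.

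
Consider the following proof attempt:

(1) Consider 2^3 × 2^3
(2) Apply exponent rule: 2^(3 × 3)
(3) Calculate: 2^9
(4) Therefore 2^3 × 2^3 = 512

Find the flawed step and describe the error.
Step 2: Apply exponent rule: 2^(3 × 3)

Step 2 incorrectly states that a^b × a^c = a^(b×c). The correct rule is a^b × a^c = a^(b+c). The actual value is 2^3 × 2^3 = 2^6 = 64, not 2^9 = 512.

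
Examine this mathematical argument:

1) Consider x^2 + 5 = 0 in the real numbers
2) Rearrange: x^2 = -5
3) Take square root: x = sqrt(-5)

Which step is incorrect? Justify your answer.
Step 3: Take square root: x = sqrt(-5)

Step 3 takes the square root of -5, which is negative. In the real number system, the square root of a negative number is undefined. The equation x^2 + 5 = 0 has no real solutions. Square roots of negative numbers only exist in the complex numbers.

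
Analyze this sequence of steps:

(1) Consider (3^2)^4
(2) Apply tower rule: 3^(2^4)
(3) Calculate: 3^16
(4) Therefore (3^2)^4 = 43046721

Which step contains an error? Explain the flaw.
Step 2: Apply tower rule: 3^(2^4)

Step 2 incorrectly states that (a^b)^c = a^(b^c). The correct rule is (a^b)^c = a^(b×c). The actual value is (3^2)^4 = 3^8 = 6561, not 3^16 = 43046721.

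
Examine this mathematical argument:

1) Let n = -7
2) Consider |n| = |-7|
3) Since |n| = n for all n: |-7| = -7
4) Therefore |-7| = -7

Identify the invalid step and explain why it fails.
Step 3: Since |n| = n for all n: |-7| = -7

Step 3 incorrectly states that |n| = n for all n. The correct definition is |n| = n when n >= 0, and |n| = -n when n < 0. Since -7 < 0, we have |-7| = -(-7) = 7, not -7.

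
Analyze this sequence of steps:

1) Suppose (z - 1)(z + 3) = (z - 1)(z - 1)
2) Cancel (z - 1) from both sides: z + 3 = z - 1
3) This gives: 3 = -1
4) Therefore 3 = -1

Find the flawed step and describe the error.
Step 2: Cancel (z - 1) from both sides: z + 3 = z - 1

Step 2 cancels (z - 1) from both sides. This is only valid if (z - 1) ≠ 0, i.e., z ≠ 1. When z = 1, both sides equal zero regardless of the other factors. The correct approach requires considering z = 1 as a separate case.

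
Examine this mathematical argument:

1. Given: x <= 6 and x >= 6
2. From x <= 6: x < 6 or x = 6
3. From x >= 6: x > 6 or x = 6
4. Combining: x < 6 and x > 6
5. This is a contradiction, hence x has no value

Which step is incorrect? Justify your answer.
Step 4: Combining: x < 6 and x > 6

Step 4 incorrectly combines the conditions. From x <= 6 and x >= 6, the intersection is x = 6. The error treats the 'or' cases as 'and' requirements. The correct conclusion is that x = 6 is the unique solution, not that no solution exists.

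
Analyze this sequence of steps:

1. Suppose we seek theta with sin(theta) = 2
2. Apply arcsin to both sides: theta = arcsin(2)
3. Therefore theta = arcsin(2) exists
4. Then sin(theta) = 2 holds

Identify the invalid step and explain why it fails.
Step 2: Apply arcsin to both sides: theta = arcsin(2)

Step 2 applies arcsin to 2. However, arcsin(x) is only defined for x in [-1, 1] because sin(theta) can only produce values in that range. Since |2| > 1, arcsin(2) is undefined. There is no angle whose sine equals 2.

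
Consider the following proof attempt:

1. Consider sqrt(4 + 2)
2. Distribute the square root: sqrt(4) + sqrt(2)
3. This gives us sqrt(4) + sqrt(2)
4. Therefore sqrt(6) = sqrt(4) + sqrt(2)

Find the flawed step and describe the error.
Step 2: Distribute the square root: sqrt(4) + sqrt(2)

Step 2 incorrectly 'distributes' the square root over addition. The square root function does not distribute: sqrt(a + b) ≠ sqrt(a) + sqrt(b). In fact, sqrt(4 + 2) = sqrt(6) ≈ 2.4495, while sqrt(4) + sqrt(2) ≈ 3.4142.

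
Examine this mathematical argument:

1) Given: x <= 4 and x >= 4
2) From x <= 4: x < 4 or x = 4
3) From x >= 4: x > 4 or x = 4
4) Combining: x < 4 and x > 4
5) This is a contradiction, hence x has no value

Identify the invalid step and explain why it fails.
Step 4: Combining: x < 4 and x > 4

Step 4 incorrectly combines the conditions. From x <= 4 and x >= 4, the intersection is x = 4. The error treats the 'or' cases as 'and' requirements. The correct conclusion is that x = 4 is the unique solution, not that no solution exists.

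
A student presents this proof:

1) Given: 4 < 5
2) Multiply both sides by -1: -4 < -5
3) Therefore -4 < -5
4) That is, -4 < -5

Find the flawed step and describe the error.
Step 2: Multiply both sides by -1: -4 < -5

Step 2 multiplies both sides by -1 but fails to reverse the inequality sign. When multiplying (or dividing) an inequality by a negative number, the direction must be reversed. Since 4 < 5, we should get -4 > -5, i.e., -4 > -5.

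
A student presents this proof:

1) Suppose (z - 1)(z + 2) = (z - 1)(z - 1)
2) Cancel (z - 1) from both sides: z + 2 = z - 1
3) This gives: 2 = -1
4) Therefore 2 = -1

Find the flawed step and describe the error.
Step 2: Cancel (z - 1) from both sides: z + 2 = z - 1

Step 2 cancels (z - 1) from both sides. This is only valid if (z - 1) ≠ 0, i.e., z ≠ 1. When z = 1, both sides equal zero regardless of the other factors. The correct approach requires considering z = 1 as a separate case.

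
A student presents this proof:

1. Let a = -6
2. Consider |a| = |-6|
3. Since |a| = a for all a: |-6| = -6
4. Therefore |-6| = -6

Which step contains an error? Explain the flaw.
Step 3: Since |a| = a for all a: |-6| = -6

Step 3 incorrectly states that |a| = a for all a. The correct definition is |a| = a when a >= 0, and |a| = -a when a < 0. Since -6 < 0, we have |-6| = -(-6) = 6, not -6.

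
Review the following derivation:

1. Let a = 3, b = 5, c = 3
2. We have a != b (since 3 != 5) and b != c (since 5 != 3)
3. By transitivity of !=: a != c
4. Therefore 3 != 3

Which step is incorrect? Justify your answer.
Step 3: By transitivity of !=: a != c

Step 3 incorrectly applies transitivity to the '!=' relation. Transitivity states: if a R b and b R c, then a R c. However, '!=' is not transitive. Counterexample: 3 != 5 and 5 != 3, but 3 = 3 (both equal 3). Transitivity holds for relations like <, <=, =, but not for !=.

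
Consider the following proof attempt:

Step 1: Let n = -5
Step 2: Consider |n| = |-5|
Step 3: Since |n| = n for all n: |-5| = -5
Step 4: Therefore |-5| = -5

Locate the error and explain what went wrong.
Step 3: Since |n| = n for all n: |-5| = -5

Step 3 incorrectly states that |n| = n for all n. The correct definition is |n| = n when n >= 0, and |n| = -n when n < 0. Since -5 < 0, we have |-5| = -(-5) = 5, not -5.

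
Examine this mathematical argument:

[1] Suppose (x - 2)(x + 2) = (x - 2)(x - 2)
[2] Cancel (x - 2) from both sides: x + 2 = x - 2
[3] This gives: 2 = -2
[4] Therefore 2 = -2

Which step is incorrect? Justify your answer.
Step 2: Cancel (x - 2) from both sides: x + 2 = x - 2

Step 2 cancels (x - 2) from both sides. This is only valid if (x - 2) ≠ 0, i.e., x ≠ 2. When x = 2, both sides equal zero regardless of the other factors. The correct approach requires considering x = 2 as a separate case.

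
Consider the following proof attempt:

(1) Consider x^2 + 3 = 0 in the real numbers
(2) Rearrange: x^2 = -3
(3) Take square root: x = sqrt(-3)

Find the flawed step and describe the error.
Step 3: Take square root: x = sqrt(-3)

Step 3 takes the square root of -3, which is negative. In the real number system, the square root of a negative number is undefined. The equation x^2 + 3 = 0 has no real solutions. Square roots of negative numbers only exist in the complex numbers.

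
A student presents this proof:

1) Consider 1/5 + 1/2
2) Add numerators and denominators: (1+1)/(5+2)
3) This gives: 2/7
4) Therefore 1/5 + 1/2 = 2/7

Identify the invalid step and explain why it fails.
Step 2: Add numerators and denominators: (1+1)/(5+2)

Step 2 incorrectly adds fractions by separately adding numerators and denominators. This is wrong. The correct method requires a common denominator: 1/5 + 1/2 = (1×2 + 1×5)/(5×2) = 7/10 = 7/10. The method used gives 2/7, which is different.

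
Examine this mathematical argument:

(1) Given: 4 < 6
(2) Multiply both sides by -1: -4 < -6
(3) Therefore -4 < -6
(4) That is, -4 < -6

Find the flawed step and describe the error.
Step 2: Multiply both sides by -1: -4 < -6

Step 2 multiplies both sides by -1 but fails to reverse the inequality sign. When multiplying (or dividing) an inequality by a negative number, the direction must be reversed. Since 4 < 6, we should get -4 > -6, i.e., -4 > -6.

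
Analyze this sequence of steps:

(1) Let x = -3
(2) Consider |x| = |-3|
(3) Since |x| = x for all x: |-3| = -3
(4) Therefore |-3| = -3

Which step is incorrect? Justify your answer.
Step 3: Since |x| = x for all x: |-3| = -3

Step 3 incorrectly states that |x| = x for all x. The correct definition is |x| = x when x >= 0, and |x| = -x when x < 0. Since -3 < 0, we have |-3| = -(-3) = 3, not -3.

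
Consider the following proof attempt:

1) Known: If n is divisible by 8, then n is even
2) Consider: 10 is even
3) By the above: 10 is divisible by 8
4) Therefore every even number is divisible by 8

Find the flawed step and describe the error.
Step 3: By the above: 10 is divisible by 8

Step 3 commits the fallacy of affirming the consequent. The known fact 'divisible by 8 → even' does NOT imply 'even → divisible by 8'. That would be the converse, which is false. For example, 10 is even but 10 ÷ 8 = 1.25, which is not an integer.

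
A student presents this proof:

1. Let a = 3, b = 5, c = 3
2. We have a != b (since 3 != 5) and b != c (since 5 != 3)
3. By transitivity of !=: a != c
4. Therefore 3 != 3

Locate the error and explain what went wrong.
Step 3: By transitivity of !=: a != c

Step 3 incorrectly applies transitivity to the '!=' relation. Transitivity states: if a R b and b R c, then a R c. However, '!=' is not transitive. Counterexample: 3 != 5 and 5 != 3, but 3 = 3 (both equal 3). Transitivity holds for relations like <, <=, =, but not for !=.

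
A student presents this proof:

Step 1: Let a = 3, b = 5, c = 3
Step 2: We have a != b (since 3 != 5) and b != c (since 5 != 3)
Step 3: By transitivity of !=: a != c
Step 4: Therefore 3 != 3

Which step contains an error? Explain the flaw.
Step 3: By transitivity of !=: a != c

Step 3 incorrectly applies transitivity to the '!=' relation. Transitivity states: if a R b and b R c, then a R c. However, '!=' is not transitive. Counterexample: 3 != 5 and 5 != 3, but 3 = 3 (both equal 3). Transitivity holds for relations like <, <=, =, but not for !=.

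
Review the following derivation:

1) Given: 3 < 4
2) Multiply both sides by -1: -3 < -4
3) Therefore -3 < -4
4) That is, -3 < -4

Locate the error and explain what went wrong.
Step 2: Multiply both sides by -1: -3 < -4

Step 2 multiplies both sides by -1 but fails to reverse the inequality sign. When multiplying (or dividing) an inequality by a negative number, the direction must be reversed. Since 3 < 4, we should get -3 > -4, i.e., -3 > -4.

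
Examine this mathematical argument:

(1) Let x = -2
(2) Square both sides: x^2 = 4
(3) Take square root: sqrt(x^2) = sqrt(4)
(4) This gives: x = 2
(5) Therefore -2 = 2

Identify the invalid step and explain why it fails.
Step 4: This gives: x = 2

Step 4 incorrectly states that sqrt(x^2) = x. The correct identity is sqrt(x^2) = |x|. Since x = -2 < 0, we have sqrt(x^2) = |-2| = 2, not x = -2.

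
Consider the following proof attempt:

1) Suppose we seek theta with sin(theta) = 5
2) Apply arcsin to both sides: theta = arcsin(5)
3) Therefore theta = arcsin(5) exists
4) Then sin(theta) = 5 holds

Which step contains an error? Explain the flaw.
Step 2: Apply arcsin to both sides: theta = arcsin(5)

Step 2 applies arcsin to 5. However, arcsin(x) is only defined for x in [-1, 1] because sin(theta) can only produce values in that range. Since |5| > 1, arcsin(5) is undefined. There is no angle whose sine equals 5.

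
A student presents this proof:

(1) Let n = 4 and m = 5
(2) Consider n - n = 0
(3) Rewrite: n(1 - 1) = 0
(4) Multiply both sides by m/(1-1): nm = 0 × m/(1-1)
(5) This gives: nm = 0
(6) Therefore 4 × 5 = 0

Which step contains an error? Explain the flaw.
Step 4: Multiply both sides by m/(1-1): nm = 0 × m/(1-1)

Step 4 multiplies both sides by m/(1-1). However, 1-1 = 0, so this is multiplication by m/0, which is undefined. We cannot multiply by an undefined expression.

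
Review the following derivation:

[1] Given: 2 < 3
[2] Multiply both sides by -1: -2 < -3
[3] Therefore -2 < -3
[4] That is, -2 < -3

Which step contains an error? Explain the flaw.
Step 2: Multiply both sides by -1: -2 < -3

Step 2 multiplies both sides by -1 but fails to reverse the inequality sign. When multiplying (or dividing) an inequality by a negative number, the direction must be reversed. Since 2 < 3, we should get -2 > -3, i.e., -2 > -3.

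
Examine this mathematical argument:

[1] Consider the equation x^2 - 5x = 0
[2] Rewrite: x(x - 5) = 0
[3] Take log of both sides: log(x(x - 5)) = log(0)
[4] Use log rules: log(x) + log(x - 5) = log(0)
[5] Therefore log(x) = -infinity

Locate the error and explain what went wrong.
Step 3: Take log of both sides: log(x(x - 5)) = log(0)

Step 3 takes the logarithm of both sides, resulting in log(0) on the right side. The logarithm is only defined for positive numbers; log(0) is undefined (approaches negative infinity). This operation is invalid.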